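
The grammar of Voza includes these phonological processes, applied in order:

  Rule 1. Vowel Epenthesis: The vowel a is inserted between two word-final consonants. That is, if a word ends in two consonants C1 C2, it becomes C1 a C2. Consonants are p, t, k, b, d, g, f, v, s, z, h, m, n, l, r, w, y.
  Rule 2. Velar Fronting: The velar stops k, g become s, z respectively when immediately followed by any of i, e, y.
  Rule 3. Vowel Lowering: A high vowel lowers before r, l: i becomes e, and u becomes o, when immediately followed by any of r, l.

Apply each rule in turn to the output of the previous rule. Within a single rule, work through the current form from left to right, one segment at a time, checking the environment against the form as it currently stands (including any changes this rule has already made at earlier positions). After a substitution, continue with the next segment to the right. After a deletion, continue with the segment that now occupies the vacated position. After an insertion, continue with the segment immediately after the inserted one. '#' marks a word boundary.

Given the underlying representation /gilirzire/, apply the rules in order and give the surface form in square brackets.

[zelerzere]

Rule 1 Vowel Epenthesis: no change — [gilirzire]
Rule 2 Velar Fronting: [gilirzire] → [zilirzire]
Rule 3 Vowel Lowering: [zilirzire] → [zelerzere]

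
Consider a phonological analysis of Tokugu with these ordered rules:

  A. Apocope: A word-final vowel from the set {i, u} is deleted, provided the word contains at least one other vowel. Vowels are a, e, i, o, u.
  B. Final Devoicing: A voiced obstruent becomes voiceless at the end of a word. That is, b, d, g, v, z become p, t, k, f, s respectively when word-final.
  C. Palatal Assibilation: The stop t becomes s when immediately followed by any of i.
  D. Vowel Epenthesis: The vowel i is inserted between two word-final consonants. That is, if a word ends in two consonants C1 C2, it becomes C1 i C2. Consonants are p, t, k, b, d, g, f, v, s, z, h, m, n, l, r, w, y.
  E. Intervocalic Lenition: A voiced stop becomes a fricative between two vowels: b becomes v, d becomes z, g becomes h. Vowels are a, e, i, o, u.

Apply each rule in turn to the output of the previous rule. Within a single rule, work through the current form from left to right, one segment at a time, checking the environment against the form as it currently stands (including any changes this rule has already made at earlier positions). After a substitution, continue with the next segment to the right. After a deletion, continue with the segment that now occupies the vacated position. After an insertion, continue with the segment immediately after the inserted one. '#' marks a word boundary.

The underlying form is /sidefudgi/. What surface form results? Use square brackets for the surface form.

A Apocope: [sidefudgi] → [sidefudg]
B Final Devoicing: [sidefudg] → [sidefudk]
C Palatal Assibilation: no change — [sidefudk]
D Vowel Epenthesis: [sidefudk] → [sidefudik]
E Intervocalic Lenition: [sidefudik] → [sizefuzik]

[sizefuzik]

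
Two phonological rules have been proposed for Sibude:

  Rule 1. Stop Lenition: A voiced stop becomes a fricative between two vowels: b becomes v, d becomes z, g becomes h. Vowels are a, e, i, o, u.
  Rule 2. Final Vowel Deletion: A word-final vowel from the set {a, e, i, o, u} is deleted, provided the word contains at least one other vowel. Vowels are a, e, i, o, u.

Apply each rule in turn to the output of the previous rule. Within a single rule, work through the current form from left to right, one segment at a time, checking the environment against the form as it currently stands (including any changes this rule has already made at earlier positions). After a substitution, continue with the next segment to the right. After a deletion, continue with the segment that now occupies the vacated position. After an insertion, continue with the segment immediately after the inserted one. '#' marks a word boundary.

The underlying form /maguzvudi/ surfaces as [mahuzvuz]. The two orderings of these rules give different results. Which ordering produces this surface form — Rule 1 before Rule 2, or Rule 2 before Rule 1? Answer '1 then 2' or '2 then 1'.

1 then 2

Order 1 then 2:
  1 Stop Lenition: [maguzvudi] → [mahuzvuzi]
  2 Final Vowel Deletion: [mahuzvuzi] → [mahuzvuz]
  result: [mahuzvuz]
Order 2 then 1:
  2 Final Vowel Deletion: [maguzvudi] → [maguzvud]
  1 Stop Lenition: [maguzvud] → [mahuzvud]
  result: [mahuzvud]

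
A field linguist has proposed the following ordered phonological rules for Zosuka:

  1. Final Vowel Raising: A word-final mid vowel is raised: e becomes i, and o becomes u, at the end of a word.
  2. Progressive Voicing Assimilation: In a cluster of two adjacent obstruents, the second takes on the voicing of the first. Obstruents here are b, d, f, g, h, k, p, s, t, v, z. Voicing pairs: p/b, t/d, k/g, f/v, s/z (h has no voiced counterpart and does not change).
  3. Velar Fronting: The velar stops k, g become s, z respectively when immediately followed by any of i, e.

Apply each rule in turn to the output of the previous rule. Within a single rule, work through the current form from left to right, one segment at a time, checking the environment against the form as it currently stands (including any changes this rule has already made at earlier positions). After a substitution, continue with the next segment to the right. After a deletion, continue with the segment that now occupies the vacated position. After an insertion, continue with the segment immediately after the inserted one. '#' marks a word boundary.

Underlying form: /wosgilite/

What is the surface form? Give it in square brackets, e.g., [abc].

1 Final Vowel Raising: [wosgilite] → [wosgiliti]
2 Progressive Voicing Assimilation: [wosgiliti] → [woskiliti]
3 Velar Fronting: [woskiliti] → [wossiliti]

[wossiliti]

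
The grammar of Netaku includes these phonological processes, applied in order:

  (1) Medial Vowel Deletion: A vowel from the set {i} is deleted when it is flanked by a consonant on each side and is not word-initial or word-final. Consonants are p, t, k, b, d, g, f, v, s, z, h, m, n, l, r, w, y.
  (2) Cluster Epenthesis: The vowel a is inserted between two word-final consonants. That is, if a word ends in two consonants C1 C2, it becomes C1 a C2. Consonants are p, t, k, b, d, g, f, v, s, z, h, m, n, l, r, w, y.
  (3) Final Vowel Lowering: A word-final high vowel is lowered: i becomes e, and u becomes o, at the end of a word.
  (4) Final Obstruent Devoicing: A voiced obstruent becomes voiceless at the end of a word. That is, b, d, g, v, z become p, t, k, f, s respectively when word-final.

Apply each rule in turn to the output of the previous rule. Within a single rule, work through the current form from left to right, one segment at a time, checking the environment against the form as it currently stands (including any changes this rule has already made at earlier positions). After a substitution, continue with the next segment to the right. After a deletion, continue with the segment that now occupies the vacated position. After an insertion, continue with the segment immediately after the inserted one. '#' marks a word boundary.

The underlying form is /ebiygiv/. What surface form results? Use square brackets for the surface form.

(1) Medial Vowel Deletion: [ebiygiv] → [ebygv]
(2) Cluster Epenthesis: [ebygv] → [ebygav]
(3) Final Vowel Lowering: no change — [ebygav]
(4) Final Obstruent Devoicing: [ebygav] → [ebygaf]

[ebygaf]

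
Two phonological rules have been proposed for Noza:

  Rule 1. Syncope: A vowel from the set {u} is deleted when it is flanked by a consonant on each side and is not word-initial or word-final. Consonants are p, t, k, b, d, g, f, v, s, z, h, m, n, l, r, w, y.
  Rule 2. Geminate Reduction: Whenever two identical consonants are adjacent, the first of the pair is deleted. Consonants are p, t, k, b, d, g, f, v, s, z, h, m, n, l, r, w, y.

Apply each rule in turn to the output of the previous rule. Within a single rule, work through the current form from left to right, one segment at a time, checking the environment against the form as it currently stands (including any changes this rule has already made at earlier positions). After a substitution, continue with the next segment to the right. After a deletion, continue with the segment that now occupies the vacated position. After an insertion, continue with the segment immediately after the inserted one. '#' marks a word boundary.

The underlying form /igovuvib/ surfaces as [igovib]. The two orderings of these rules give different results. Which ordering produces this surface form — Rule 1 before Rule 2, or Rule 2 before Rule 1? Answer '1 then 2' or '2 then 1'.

Order 1 then 2:
  1 Syncope: [igovuvib] → [igovvib]
  2 Geminate Reduction: [igovvib] → [igovib]
  result: [igovib]
Order 2 then 1:
  2 Geminate Reduction: no change — [igovuvib]
  1 Syncope: [igovuvib] → [igovvib]
  result: [igovvib]

1 then 2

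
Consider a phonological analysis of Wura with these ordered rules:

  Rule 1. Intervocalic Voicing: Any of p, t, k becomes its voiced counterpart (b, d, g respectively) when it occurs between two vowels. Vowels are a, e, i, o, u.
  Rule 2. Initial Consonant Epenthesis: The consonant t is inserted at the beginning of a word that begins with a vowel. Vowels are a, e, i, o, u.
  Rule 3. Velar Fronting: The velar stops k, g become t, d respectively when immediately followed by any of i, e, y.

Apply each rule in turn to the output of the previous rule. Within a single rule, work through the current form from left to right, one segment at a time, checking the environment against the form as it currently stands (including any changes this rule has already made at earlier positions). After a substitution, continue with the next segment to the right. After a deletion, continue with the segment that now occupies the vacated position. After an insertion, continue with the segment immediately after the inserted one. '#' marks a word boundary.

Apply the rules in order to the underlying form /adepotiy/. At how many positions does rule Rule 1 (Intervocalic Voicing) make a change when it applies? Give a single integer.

Rule 1 Intervocalic Voicing: [adepotiy] → [adebodiy]
Rule 2 Initial Consonant Epenthesis: [adebodiy] → [tadebodiy]
Rule 3 Velar Fronting: no change — [tadebodiy]
Rule Rule 1 changed 2 position(s).

2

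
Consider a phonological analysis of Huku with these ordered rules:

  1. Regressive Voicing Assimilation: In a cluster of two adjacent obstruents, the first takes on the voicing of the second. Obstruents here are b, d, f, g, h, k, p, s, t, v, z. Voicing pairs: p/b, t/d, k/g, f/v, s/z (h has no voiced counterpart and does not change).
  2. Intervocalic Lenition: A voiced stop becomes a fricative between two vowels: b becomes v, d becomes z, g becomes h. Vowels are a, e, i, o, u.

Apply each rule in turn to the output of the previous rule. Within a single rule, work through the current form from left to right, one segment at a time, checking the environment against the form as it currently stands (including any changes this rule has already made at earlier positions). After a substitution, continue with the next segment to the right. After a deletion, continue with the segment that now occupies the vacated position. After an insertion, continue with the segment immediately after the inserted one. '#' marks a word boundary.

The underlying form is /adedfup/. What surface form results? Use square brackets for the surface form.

[azetfup]

1 Regressive Voicing Assimilation: [adedfup] → [adetfup]
2 Intervocalic Lenition: [adetfup] → [azetfup]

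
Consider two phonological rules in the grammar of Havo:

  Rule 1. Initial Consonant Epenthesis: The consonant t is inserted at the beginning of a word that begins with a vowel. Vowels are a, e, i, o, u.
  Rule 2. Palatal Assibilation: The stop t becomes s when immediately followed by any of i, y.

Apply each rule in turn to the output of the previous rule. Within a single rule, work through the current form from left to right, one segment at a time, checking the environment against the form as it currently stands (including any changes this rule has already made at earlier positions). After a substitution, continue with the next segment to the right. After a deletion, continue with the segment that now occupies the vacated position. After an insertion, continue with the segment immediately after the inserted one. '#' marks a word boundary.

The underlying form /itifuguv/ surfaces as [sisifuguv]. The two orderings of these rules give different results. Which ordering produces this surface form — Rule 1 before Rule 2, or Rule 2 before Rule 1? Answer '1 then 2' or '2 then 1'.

1 then 2

Order 1 then 2:
  1 Initial Consonant Epenthesis: [itifuguv] → [titifuguv]
  2 Palatal Assibilation: [titifuguv] → [sisifuguv]
  result: [sisifuguv]
Order 2 then 1:
  2 Palatal Assibilation: [itifuguv] → [isifuguv]
  1 Initial Consonant Epenthesis: [isifuguv] → [tisifuguv]
  result: [tisifuguv]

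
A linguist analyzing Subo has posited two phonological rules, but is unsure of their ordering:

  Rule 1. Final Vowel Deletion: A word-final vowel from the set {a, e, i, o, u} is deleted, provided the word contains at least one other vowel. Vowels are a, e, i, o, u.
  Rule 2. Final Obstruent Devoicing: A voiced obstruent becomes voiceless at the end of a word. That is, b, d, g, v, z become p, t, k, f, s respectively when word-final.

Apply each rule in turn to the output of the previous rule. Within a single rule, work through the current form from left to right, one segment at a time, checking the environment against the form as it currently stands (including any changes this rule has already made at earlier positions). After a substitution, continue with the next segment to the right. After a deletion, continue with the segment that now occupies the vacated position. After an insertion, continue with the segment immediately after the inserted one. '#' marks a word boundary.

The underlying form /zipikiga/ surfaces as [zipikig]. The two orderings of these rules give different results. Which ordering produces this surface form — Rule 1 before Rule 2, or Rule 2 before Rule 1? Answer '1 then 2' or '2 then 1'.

Order 1 then 2:
  1 Final Vowel Deletion: [zipikiga] → [zipikig]
  2 Final Obstruent Devoicing: [zipikig] → [zipikik]
  result: [zipikik]
Order 2 then 1:
  2 Final Obstruent Devoicing: no change — [zipikiga]
  1 Final Vowel Deletion: [zipikiga] → [zipikig]
  result: [zipikig]

2 then 1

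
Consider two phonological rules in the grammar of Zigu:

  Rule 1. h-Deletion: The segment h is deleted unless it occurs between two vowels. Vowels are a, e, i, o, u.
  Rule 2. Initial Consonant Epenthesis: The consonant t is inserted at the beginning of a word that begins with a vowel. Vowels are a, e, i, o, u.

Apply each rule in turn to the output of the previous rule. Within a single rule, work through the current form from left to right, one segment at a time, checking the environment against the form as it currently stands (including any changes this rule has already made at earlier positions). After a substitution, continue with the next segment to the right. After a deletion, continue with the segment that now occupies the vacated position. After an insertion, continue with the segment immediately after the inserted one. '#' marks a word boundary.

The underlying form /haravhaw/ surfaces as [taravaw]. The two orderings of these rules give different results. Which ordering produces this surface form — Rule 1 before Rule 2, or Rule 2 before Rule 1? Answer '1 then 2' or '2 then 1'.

Order 1 then 2:
  1 h-Deletion: [haravhaw] → [aravaw]
  2 Initial Consonant Epenthesis: [aravaw] → [taravaw]
  result: [taravaw]
Order 2 then 1:
  2 Initial Consonant Epenthesis: no change — [haravhaw]
  1 h-Deletion: [haravhaw] → [aravaw]
  result: [aravaw]

1 then 2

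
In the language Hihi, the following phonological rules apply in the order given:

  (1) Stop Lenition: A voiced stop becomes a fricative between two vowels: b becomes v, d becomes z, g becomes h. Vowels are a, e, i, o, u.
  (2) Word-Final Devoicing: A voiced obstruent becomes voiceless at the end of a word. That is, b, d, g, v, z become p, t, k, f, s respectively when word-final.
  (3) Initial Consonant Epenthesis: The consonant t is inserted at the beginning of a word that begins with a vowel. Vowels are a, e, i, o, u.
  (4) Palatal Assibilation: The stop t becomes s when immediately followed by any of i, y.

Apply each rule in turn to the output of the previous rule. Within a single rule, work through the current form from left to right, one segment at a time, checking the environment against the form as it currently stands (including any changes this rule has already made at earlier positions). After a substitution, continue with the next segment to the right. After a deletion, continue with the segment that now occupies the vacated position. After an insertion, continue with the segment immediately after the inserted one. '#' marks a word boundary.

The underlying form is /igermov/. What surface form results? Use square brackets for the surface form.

[sihermof]

(1) Stop Lenition: [igermov] → [ihermov]
(2) Word-Final Devoicing: [ihermov] → [ihermof]
(3) Initial Consonant Epenthesis: [ihermof] → [tihermof]
(4) Palatal Assibilation: [tihermof] → [sihermof]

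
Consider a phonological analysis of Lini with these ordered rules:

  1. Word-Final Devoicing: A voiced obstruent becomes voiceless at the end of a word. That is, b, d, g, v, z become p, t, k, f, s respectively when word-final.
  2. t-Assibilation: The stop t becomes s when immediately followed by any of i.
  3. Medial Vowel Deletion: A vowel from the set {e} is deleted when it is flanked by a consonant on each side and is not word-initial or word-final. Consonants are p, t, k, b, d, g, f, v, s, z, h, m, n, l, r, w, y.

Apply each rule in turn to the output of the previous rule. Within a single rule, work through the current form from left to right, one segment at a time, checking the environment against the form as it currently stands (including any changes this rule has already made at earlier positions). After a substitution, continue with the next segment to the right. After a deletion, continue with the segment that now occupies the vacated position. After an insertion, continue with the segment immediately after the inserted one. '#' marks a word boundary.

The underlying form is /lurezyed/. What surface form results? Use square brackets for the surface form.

[lurzyt]

1 Word-Final Devoicing: [lurezyed] → [lurezyet]
2 t-Assibilation: no change — [lurezyet]
3 Medial Vowel Deletion: [lurezyet] → [lurzyt]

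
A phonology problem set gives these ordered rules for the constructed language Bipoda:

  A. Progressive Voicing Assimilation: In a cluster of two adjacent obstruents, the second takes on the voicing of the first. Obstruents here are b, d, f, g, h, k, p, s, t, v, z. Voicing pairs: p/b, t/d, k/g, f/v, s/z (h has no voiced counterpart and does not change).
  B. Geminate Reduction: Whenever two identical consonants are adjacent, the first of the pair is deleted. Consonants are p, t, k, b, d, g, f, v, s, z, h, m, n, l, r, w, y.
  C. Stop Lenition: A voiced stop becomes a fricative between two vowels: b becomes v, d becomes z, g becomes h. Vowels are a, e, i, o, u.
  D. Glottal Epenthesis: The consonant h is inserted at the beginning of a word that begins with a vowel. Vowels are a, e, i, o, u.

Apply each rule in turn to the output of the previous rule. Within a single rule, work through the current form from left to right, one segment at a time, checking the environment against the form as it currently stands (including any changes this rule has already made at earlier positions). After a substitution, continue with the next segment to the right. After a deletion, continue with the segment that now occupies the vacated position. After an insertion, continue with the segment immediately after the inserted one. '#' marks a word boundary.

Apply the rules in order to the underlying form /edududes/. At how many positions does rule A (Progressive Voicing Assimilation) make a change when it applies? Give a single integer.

0

A Progressive Voicing Assimilation: no change — [edududes]
B Geminate Reduction: no change — [edududes]
C Stop Lenition: [edududes] → [ezuzuzes]
D Glottal Epenthesis: [ezuzuzes] → [hezuzuzes]
Rule A changed 0 position(s).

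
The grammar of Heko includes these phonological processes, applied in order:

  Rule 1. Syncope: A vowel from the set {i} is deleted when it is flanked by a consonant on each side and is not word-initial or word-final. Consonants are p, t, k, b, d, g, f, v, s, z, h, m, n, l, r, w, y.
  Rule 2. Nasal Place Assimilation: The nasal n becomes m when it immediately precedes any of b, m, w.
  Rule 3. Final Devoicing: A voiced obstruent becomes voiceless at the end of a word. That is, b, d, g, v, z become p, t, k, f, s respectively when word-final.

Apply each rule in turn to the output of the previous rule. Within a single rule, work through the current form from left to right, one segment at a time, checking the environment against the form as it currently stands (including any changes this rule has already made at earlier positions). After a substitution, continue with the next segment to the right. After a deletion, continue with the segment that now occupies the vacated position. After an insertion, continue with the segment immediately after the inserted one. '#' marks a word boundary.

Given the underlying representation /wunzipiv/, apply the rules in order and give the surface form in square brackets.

[wunzpf]

Rule 1 Syncope: [wunzipiv] → [wunzpv]
Rule 2 Nasal Place Assimilation: no change — [wunzpv]
Rule 3 Final Devoicing: [wunzpv] → [wunzpf]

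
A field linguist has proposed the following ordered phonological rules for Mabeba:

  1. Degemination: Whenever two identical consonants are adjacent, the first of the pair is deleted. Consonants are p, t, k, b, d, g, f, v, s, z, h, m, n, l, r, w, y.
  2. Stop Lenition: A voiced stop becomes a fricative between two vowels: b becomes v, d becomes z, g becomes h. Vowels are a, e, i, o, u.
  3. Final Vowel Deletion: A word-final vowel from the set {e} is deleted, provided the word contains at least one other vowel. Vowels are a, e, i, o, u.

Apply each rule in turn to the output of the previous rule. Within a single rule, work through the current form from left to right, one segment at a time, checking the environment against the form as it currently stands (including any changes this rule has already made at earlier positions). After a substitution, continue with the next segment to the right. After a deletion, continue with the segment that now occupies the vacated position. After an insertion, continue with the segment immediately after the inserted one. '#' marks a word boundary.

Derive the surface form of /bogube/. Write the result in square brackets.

1 Degemination: no change — [bogube]
2 Stop Lenition: [bogube] → [bohuve]
3 Final Vowel Deletion: [bohuve] → [bohuv]

[bohuv]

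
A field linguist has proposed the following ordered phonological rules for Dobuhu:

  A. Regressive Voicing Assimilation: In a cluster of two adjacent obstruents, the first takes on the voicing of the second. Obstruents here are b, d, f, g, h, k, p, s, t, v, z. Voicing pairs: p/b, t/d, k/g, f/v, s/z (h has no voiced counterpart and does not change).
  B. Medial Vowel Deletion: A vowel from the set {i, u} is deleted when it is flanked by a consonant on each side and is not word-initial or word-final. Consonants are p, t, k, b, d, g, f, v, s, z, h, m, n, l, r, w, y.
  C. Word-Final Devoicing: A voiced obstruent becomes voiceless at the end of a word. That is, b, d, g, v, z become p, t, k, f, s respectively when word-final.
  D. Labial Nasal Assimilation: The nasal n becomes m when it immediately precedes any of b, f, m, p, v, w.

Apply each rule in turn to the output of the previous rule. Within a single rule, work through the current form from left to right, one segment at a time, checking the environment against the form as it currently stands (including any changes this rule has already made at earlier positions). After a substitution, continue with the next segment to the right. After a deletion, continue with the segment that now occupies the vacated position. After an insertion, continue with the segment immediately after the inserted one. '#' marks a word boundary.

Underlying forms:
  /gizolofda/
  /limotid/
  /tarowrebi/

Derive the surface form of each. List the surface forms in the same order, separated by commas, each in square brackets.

/gizolofda/:
  A Regressive Voicing Assimilation: [gizolofda] → [gizolovda]
  B Medial Vowel Deletion: [gizolovda] → [gzolovda]
  C Word-Final Devoicing: no change — [gzolovda]
  D Labial Nasal Assimilation: no change — [gzolovda]
/limotid/:
  A Regressive Voicing Assimilation: no change — [limotid]
  B Medial Vowel Deletion: [limotid] → [lmotd]
  C Word-Final Devoicing: [lmotd] → [lmott]
  D Labial Nasal Assimilation: no change — [lmott]
/tarowrebi/:
  A Regressive Voicing Assimilation: no change — [tarowrebi]
  B Medial Vowel Deletion: no change — [tarowrebi]
  C Word-Final Devoicing: no change — [tarowrebi]
  D Labial Nasal Assimilation: no change — [tarowrebi]

[gzolovda], [lmott], [tarowrebi]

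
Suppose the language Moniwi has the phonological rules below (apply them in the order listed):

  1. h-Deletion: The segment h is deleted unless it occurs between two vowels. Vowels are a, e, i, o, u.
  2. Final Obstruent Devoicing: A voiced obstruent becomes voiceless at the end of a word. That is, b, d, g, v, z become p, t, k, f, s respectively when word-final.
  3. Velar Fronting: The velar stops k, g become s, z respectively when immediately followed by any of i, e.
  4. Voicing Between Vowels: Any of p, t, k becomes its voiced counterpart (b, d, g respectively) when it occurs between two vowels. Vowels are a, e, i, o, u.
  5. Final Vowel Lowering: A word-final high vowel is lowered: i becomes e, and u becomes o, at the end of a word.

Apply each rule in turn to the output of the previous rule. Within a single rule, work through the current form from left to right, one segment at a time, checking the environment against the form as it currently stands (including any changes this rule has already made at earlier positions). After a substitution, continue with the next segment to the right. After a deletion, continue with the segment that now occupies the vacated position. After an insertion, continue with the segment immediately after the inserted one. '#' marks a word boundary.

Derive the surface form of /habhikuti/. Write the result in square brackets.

[abigude]

1 h-Deletion: [habhikuti] → [abikuti]
2 Final Obstruent Devoicing: no change — [abikuti]
3 Velar Fronting: no change — [abikuti]
4 Voicing Between Vowels: [abikuti] → [abigudi]
5 Final Vowel Lowering: [abigudi] → [abigude]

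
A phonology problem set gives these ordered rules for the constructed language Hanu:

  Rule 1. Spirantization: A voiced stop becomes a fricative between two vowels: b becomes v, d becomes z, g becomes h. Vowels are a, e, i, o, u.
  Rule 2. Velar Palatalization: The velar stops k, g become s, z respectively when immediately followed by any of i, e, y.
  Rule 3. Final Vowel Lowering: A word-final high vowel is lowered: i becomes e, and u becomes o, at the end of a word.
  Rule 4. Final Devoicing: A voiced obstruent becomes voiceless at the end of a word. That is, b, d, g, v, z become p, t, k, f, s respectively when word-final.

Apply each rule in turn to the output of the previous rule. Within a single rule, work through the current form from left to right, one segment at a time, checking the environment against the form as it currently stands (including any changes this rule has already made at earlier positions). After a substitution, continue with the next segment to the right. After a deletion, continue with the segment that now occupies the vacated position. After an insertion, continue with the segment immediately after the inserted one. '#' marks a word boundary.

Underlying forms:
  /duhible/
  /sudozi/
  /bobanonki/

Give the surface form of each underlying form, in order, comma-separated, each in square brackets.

[duhible], [suzoze], [bovanonse]

/duhible/:
  Rule 1 Spirantization: no change — [duhible]
  Rule 2 Velar Palatalization: no change — [duhible]
  Rule 3 Final Vowel Lowering: no change — [duhible]
  Rule 4 Final Devoicing: no change — [duhible]
/sudozi/:
  Rule 1 Spirantization: [sudozi] → [suzozi]
  Rule 2 Velar Palatalization: no change — [suzozi]
  Rule 3 Final Vowel Lowering: [suzozi] → [suzoze]
  Rule 4 Final Devoicing: no change — [suzoze]
/bobanonki/:
  Rule 1 Spirantization: [bobanonki] → [bovanonki]
  Rule 2 Velar Palatalization: [bovanonki] → [bovanonsi]
  Rule 3 Final Vowel Lowering: [bovanonsi] → [bovanonse]
  Rule 4 Final Devoicing: no change — [bovanonse]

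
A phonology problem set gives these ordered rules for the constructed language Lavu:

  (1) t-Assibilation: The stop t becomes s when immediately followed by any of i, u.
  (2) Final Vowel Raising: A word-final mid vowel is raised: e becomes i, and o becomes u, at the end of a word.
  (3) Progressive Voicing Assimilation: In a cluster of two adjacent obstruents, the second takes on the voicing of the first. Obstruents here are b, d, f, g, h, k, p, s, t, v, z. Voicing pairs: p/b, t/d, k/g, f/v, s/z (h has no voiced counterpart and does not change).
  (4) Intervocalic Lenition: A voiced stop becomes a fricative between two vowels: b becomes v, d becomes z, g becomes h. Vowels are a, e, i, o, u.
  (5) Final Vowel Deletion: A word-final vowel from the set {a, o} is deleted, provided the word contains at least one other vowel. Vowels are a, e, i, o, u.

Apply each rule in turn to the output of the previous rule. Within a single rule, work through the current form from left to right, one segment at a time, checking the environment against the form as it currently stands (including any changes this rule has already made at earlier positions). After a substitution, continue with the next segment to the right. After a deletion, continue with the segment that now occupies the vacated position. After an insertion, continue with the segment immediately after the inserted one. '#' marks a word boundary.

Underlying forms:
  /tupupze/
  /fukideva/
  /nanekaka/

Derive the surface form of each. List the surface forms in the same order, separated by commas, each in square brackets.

[supupsi], [fukizev], [nanekak]

/tupupze/:
  (1) t-Assibilation: [tupupze] → [supupze]
  (2) Final Vowel Raising: [supupze] → [supupzi]
  (3) Progressive Voicing Assimilation: [supupzi] → [supupsi]
  (4) Intervocalic Lenition: no change — [supupsi]
  (5) Final Vowel Deletion: no change — [supupsi]
/fukideva/:
  (1) t-Assibilation: no change — [fukideva]
  (2) Final Vowel Raising: no change — [fukideva]
  (3) Progressive Voicing Assimilation: no change — [fukideva]
  (4) Intervocalic Lenition: [fukideva] → [fukizeva]
  (5) Final Vowel Deletion: [fukizeva] → [fukizev]
/nanekaka/:
  (1) t-Assibilation: no change — [nanekaka]
  (2) Final Vowel Raising: no change — [nanekaka]
  (3) Progressive Voicing Assimilation: no change — [nanekaka]
  (4) Intervocalic Lenition: no change — [nanekaka]
  (5) Final Vowel Deletion: [nanekaka] → [nanekak]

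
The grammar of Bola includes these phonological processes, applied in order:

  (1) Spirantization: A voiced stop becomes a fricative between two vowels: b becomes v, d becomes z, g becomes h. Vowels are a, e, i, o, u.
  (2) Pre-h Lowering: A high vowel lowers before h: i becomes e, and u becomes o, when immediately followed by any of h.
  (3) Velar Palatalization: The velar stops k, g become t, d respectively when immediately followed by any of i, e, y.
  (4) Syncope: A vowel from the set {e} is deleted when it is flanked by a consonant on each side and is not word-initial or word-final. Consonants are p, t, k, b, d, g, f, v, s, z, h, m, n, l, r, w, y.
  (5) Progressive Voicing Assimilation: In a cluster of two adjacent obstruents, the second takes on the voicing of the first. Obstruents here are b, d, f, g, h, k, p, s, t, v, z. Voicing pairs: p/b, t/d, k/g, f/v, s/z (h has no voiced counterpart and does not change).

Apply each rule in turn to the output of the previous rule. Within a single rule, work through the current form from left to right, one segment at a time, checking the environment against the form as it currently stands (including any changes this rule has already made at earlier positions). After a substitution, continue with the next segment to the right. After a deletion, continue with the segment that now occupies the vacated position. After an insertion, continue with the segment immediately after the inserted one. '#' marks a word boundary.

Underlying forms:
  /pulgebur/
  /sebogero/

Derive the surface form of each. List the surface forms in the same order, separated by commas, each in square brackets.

/pulgebur/:
  (1) Spirantization: [pulgebur] → [pulgevur]
  (2) Pre-h Lowering: no change — [pulgevur]
  (3) Velar Palatalization: [pulgevur] → [puldevur]
  (4) Syncope: [puldevur] → [puldvur]
  (5) Progressive Voicing Assimilation: no change — [puldvur]
/sebogero/:
  (1) Spirantization: [sebogero] → [sevohero]
  (2) Pre-h Lowering: no change — [sevohero]
  (3) Velar Palatalization: no change — [sevohero]
  (4) Syncope: [sevohero] → [svohro]
  (5) Progressive Voicing Assimilation: [svohro] → [sfohro]

[puldvur], [sfohro]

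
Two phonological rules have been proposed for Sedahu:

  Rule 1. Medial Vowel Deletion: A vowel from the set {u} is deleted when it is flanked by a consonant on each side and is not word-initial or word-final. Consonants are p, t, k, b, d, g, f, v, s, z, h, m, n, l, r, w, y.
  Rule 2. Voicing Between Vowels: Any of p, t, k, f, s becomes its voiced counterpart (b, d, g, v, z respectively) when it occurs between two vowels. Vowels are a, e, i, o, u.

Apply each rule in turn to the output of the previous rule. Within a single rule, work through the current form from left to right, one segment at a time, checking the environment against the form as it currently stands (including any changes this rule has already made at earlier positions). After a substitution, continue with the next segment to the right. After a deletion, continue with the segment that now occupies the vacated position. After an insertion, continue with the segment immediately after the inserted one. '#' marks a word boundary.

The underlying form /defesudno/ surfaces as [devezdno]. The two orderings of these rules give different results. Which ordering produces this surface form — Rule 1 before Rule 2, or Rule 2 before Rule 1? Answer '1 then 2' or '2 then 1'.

2 then 1

Order 1 then 2:
  1 Medial Vowel Deletion: [defesudno] → [defesdno]
  2 Voicing Between Vowels: [defesdno] → [devesdno]
  result: [devesdno]
Order 2 then 1:
  2 Voicing Between Vowels: [defesudno] → [devezudno]
  1 Medial Vowel Deletion: [devezudno] → [devezdno]
  result: [devezdno]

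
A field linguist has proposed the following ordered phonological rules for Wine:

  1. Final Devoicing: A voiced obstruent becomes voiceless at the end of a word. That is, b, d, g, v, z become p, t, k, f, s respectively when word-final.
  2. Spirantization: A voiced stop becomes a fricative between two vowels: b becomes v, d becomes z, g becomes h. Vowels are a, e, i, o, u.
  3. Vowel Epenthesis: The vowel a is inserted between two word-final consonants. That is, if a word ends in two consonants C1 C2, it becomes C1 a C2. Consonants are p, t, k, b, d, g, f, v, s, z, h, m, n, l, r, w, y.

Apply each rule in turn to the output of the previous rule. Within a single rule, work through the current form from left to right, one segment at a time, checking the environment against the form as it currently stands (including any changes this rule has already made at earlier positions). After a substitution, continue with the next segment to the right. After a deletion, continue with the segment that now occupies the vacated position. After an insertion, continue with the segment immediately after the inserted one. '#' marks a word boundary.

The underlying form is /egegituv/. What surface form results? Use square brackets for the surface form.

1 Final Devoicing: [egegituv] → [egegituf]
2 Spirantization: [egegituf] → [ehehituf]
3 Vowel Epenthesis: no change — [ehehituf]

[ehehituf]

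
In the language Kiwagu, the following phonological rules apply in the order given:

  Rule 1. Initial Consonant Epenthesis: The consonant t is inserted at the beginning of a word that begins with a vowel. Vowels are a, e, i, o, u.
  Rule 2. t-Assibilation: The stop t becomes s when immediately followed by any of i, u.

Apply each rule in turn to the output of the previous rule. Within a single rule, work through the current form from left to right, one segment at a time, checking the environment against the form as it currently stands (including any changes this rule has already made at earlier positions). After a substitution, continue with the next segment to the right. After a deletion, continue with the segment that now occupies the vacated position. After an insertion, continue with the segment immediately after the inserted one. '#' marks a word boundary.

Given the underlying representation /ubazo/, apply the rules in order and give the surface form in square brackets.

Rule 1 Initial Consonant Epenthesis: [ubazo] → [tubazo]
Rule 2 t-Assibilation: [tubazo] → [subazo]

[subazo]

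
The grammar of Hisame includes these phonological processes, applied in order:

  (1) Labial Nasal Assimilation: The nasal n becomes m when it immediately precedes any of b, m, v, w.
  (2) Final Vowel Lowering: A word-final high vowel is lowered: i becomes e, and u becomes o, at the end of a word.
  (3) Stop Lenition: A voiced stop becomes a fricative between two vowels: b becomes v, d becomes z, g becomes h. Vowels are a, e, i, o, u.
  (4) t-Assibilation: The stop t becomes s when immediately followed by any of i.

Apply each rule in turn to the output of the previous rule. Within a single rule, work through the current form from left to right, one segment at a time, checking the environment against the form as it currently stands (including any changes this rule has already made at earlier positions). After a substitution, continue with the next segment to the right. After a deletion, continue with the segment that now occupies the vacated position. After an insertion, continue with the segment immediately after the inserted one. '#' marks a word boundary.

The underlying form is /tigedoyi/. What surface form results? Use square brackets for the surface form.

[sihezoye]

(1) Labial Nasal Assimilation: no change — [tigedoyi]
(2) Final Vowel Lowering: [tigedoyi] → [tigedoye]
(3) Stop Lenition: [tigedoye] → [tihezoye]
(4) t-Assibilation: [tihezoye] → [sihezoye]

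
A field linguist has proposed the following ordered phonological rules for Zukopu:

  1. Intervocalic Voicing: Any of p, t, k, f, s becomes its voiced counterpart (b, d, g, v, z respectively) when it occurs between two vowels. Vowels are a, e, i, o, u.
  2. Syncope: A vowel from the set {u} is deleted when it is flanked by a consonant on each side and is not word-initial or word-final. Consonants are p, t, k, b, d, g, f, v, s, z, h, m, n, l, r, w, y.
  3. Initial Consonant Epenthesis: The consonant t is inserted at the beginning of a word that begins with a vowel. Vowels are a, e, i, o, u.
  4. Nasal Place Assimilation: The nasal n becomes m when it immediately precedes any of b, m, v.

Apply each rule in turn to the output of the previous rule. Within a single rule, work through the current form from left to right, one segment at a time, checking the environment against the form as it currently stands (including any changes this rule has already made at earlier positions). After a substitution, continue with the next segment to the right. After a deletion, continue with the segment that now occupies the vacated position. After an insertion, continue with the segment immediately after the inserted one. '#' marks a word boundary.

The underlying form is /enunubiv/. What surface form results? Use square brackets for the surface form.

[tenmbiv]

1 Intervocalic Voicing: no change — [enunubiv]
2 Syncope: [enunubiv] → [ennbiv]
3 Initial Consonant Epenthesis: [ennbiv] → [tennbiv]
4 Nasal Place Assimilation: [tennbiv] → [tenmbiv]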